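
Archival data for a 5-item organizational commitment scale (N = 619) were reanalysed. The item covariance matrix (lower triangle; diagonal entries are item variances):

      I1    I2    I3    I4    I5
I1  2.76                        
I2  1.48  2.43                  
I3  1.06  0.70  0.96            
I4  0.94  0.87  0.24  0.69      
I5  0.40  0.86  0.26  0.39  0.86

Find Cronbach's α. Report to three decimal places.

α = 0.814

Σσᵢ² = 2.76 + 2.43 + 0.96 + 0.69 + 0.86 = 7.70
Sum of off-diagonal covariances = 7.20
σ²_total = 7.70 + 2 × 7.20 = 22.10
α = (k/(k−1))·(1 − Σσᵢ²/σ²_total) = (5/4)·(1 − 7.70/22.10) = 0.814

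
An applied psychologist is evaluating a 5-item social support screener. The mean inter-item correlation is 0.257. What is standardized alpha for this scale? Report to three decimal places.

α = 0.634

Standardized α = k·r̄ / (1 + (k−1)·r̄) = 5 × 0.257 / (1 + 4 × 0.257)
  = 1.2850 / 2.0280 = 0.634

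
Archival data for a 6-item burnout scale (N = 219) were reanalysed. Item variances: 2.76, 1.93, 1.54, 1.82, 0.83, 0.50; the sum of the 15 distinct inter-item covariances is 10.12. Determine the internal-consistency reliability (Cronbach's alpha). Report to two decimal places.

α = 0.82

ΣVar(i) = 2.76 + 1.93 + 1.54 + 1.82 + 0.83 + 0.50 = 9.38
Sum of distinct covariances = 10.12
σ²_total = ΣVar(i) + 2·Σcov = 9.38 + 2 × 10.12 = 29.62
α = (6/5)·(1 − 9.38/29.62) = 0.82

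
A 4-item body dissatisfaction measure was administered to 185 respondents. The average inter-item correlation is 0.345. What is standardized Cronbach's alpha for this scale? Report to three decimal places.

α = 0.678

Standardized α = k·r̄ / (1 + (k−1)·r̄) = 4 × 0.345 / (1 + 3 × 0.345)
  = 1.3800 / 2.0350 = 0.678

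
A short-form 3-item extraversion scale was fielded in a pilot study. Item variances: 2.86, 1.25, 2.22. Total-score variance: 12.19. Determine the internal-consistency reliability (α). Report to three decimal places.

α = 0.721

Σσᵢ² = 2.86 + 1.25 + 2.22 = 6.33
α = (k/(k−1))·(1 − Σσᵢ²/total variance) = (3/2)·(1 − 6.33/12.19) = 0.721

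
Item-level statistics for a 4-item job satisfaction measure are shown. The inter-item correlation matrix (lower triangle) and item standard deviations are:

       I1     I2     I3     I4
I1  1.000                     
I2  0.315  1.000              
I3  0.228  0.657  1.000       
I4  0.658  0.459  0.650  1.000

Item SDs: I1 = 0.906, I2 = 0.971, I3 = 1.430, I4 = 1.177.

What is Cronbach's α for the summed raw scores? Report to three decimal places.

Σσ²ᵢ = 0.906² + 0.971² + 1.430² + 1.177² = 5.1939
Covariances σ_ij = r_ij · s_i · s_j:
  σ(I1,I2) = 0.315 × 0.906 × 0.971 = 0.2771
  σ(I1,I3) = 0.228 × 0.906 × 1.430 = 0.2954
  σ(I1,I4) = 0.658 × 0.906 × 1.177 = 0.7017
  σ(I2,I3) = 0.657 × 0.971 × 1.430 = 0.9123
  σ(I2,I4) = 0.459 × 0.971 × 1.177 = 0.5246
  σ(I3,I4) = 0.650 × 1.430 × 1.177 = 1.0940
σ²_T = Σσ²ᵢ + 2·Σσ_ij = 5.1939 + 2 × 3.8051 = 12.8041
α = (4/3)·(1 − 5.1939/12.8041) = 0.792

Cronbach's α = 0.792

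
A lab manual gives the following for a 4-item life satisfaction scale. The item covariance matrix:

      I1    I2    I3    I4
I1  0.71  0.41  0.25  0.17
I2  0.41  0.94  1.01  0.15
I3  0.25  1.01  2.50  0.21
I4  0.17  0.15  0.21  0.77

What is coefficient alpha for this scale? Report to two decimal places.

sum of item variances = 0.71 + 0.94 + 2.50 + 0.77 = 4.92
Sum of the distinct covariances = 2.20
total variance = 4.92 + 2 × 2.20 = 9.32
α = (k/(k−1))·(1 − sum of item variances/total variance) = (4/3)·(1 − 4.92/9.32) = 0.63

coefficient alpha = 0.63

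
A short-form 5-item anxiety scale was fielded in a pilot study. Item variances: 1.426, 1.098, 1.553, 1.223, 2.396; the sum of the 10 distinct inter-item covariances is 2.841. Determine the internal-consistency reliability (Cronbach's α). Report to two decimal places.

Cronbach's α = 0.53

Σσ²ᵢ = 1.426 + 1.098 + 1.553 + 1.223 + 2.396 = 7.696
Sum of distinct covariances = 2.841
Var(T) = Σσ²ᵢ + 2·Σcov = 7.696 + 2 × 2.841 = 13.378
α = (5/4)·(1 − 7.696/13.378) = 0.53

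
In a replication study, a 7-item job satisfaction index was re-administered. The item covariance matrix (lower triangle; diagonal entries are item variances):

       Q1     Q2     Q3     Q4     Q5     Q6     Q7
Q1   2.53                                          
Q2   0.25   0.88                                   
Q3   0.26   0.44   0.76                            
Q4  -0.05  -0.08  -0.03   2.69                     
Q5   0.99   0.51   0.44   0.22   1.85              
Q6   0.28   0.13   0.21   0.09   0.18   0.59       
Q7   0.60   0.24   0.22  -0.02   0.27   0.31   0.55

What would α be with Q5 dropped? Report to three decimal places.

Remaining items: Q1, Q2, Q3, Q4, Q6, Q7 (k = 6).
ΣVar(i) = 2.53 + 0.88 + 0.76 + 2.69 + 0.59 + 0.55 = 8.00
total variance = 8.00 + 2 × 2.85 = 13.70
α (item deleted) = (6/5)·(1 − 8.00/13.70) = 0.499

α = 0.499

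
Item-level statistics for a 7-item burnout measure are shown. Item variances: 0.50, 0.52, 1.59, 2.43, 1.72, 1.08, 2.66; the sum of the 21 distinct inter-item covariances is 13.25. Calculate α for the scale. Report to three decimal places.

α = 0.836

Σσ²ᵢ = 0.50 + 0.52 + 1.59 + 2.43 + 1.72 + 1.08 + 2.66 = 10.50
Sum of distinct covariances = 13.25
σ²_total = Σσ²ᵢ + 2·Σcov = 10.50 + 2 × 13.25 = 37.00
α = (7/6)·(1 − 10.50/37.00) = 0.836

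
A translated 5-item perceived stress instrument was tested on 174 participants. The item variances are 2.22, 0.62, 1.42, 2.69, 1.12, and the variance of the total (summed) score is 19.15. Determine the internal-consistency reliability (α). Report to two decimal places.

ΣVar(i) = 2.22 + 0.62 + 1.42 + 2.69 + 1.12 = 8.07
α = (k/(k−1))·(1 − ΣVar(i)/Var(T)) = (5/4)·(1 − 8.07/19.15) = 0.72

α = 0.72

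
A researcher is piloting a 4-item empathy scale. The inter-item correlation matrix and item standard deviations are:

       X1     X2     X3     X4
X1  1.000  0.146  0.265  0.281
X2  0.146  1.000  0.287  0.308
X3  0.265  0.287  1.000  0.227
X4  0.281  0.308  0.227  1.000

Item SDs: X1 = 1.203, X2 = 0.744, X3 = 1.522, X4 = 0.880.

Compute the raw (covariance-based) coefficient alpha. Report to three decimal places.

coefficient alpha = 0.542

Σσ²ᵢ = 1.203² + 0.744² + 1.522² + 0.880² = 5.0916
Covariances σ_ij = r_ij · s_i · s_j:
  σ(X1,X2) = 0.146 × 1.203 × 0.744 = 0.1307
  σ(X1,X3) = 0.265 × 1.203 × 1.522 = 0.4852
  σ(X1,X4) = 0.281 × 1.203 × 0.880 = 0.2975
  σ(X2,X3) = 0.287 × 0.744 × 1.522 = 0.3250
  σ(X2,X4) = 0.308 × 0.744 × 0.880 = 0.2017
  σ(X3,X4) = 0.227 × 1.522 × 0.880 = 0.3040
σ²_T = Σσ²ᵢ + 2·Σσ_ij = 5.0916 + 2 × 1.7441 = 8.5798
α = (4/3)·(1 − 5.0916/8.5798) = 0.542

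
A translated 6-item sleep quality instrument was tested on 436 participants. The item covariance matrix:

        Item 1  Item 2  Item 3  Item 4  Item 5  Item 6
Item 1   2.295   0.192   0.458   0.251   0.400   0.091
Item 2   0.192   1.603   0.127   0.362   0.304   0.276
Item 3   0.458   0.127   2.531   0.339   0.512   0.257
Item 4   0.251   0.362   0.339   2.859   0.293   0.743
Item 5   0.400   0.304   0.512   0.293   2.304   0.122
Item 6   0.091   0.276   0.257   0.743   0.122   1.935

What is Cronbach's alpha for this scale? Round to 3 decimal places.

α = 0.494

Σσ²ᵢ = 2.295 + 1.603 + 2.531 + 2.859 + 2.304 + 1.935 = 13.527
Sum of the distinct covariances = 4.727
σ²_total = 13.527 + 2 × 4.727 = 22.981
α = (k/(k−1))·(1 − Σσ²ᵢ/σ²_total) = (6/5)·(1 − 13.527/22.981) = 0.494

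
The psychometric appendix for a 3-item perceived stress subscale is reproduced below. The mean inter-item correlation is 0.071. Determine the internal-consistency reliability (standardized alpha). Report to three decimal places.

standardized alpha = 0.187

Standardized α = k·r̄ / (1 + (k−1)·r̄) = 3 × 0.071 / (1 + 2 × 0.071)
  = 0.2130 / 1.1420 = 0.187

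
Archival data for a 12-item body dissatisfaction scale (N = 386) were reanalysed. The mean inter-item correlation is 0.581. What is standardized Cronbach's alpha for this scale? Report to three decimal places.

standardized Cronbach's alpha = 0.943

Standardized α = k·r̄ / (1 + (k−1)·r̄) = 12 × 0.581 / (1 + 11 × 0.581)
  = 6.9720 / 7.3910 = 0.943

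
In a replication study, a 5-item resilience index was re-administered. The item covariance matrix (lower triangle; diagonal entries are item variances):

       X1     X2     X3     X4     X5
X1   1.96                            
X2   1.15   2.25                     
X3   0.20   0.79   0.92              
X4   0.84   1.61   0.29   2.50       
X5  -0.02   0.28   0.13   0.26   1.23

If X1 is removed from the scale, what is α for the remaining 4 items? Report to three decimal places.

α = 0.658

Remaining items: X2, X3, X4, X5 (k = 4).
ΣVar(i) = 2.25 + 0.92 + 2.50 + 1.23 = 6.90
σ²_total = 6.90 + 2 × 3.36 = 13.62
α (item deleted) = (4/3)·(1 − 6.90/13.62) = 0.658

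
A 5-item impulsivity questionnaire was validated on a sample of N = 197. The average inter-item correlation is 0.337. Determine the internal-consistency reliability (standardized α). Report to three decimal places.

α = 0.718

Standardized α = k·r̄ / (1 + (k−1)·r̄) = 5 × 0.337 / (1 + 4 × 0.337)
  = 1.6850 / 2.3480 = 0.718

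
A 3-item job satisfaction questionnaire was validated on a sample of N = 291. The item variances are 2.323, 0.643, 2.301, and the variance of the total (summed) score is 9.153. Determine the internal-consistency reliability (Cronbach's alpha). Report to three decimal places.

α = 0.637

Σσᵢ² = 2.323 + 0.643 + 2.301 = 5.267
α = (k/(k−1))·(1 − Σσᵢ²/Var(T)) = (3/2)·(1 − 5.267/9.153) = 0.637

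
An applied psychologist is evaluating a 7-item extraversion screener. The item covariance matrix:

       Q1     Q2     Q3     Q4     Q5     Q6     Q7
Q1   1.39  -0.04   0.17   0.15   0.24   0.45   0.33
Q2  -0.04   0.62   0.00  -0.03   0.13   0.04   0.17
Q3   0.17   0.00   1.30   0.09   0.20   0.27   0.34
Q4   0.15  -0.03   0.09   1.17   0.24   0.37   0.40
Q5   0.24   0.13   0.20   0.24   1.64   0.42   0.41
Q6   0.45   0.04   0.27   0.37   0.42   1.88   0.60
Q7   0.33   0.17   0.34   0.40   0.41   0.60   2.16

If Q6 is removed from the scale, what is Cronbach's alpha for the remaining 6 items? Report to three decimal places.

Remaining items: Q1, Q2, Q3, Q4, Q5, Q7 (k = 6).
Σσ²ᵢ = 1.39 + 0.62 + 1.30 + 1.17 + 1.64 + 2.16 = 8.28
σ²_total = 8.28 + 2 × 2.80 = 13.88
α (item deleted) = (6/5)·(1 − 8.28/13.88) = 0.484

Cronbach's alpha = 0.484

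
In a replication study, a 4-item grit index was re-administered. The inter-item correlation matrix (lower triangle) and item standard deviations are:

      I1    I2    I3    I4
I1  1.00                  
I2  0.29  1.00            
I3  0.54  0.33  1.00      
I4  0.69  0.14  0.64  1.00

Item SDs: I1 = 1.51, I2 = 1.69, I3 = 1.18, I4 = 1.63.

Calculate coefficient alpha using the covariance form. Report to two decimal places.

coefficient alpha = 0.74

Σσ²ᵢ = 1.51² + 1.69² + 1.18² + 1.63² = 9.1855
Covariances σ_ij = r_ij · s_i · s_j:
  σ(I1,I2) = 0.29 × 1.51 × 1.69 = 0.7401
  σ(I1,I3) = 0.54 × 1.51 × 1.18 = 0.9622
  σ(I1,I4) = 0.69 × 1.51 × 1.63 = 1.6983
  σ(I2,I3) = 0.33 × 1.69 × 1.18 = 0.6581
  σ(I2,I4) = 0.14 × 1.69 × 1.63 = 0.3857
  σ(I3,I4) = 0.64 × 1.18 × 1.63 = 1.2310
σ²_T = Σσ²ᵢ + 2·Σσ_ij = 9.1855 + 2 × 5.6754 = 20.5363
α = (4/3)·(1 − 9.1855/20.5363) = 0.74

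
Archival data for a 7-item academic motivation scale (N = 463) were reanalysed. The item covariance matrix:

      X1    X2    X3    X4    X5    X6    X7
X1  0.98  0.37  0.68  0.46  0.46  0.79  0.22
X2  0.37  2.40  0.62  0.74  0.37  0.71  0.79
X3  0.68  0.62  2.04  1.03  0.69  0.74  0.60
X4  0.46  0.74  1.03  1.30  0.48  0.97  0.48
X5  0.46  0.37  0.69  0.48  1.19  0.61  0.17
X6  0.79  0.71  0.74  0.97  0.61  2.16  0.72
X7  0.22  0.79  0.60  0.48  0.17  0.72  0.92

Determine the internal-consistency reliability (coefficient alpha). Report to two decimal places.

ΣVar(i) = 0.98 + 2.40 + 2.04 + 1.30 + 1.19 + 2.16 + 0.92 = 10.99
Sum of the distinct covariances = 12.70
σ²_total = 10.99 + 2 × 12.70 = 36.39
α = (k/(k−1))·(1 − ΣVar(i)/σ²_total) = (7/6)·(1 − 10.99/36.39) = 0.81

α = 0.81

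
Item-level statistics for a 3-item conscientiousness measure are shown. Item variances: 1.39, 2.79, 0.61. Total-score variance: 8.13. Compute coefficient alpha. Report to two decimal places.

sum of item variances = 1.39 + 2.79 + 0.61 = 4.79
α = (k/(k−1))·(1 − sum of item variances/total variance) = (3/2)·(1 − 4.79/8.13) = 0.62

coefficient alpha = 0.62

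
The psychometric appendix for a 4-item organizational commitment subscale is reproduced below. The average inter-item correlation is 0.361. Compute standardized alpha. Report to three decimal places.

α = 0.693

Standardized α = k·r̄ / (1 + (k−1)·r̄) = 4 × 0.361 / (1 + 3 × 0.361)
  = 1.4440 / 2.0830 = 0.693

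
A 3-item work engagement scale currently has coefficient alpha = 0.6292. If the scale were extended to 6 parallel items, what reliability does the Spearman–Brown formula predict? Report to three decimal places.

predicted reliability = 0.772

Length factor m = 6/3 = 2.0000
α' = m·α / (1 + (m−1)·α)
   = 6/3 × 0.6292 / (1 + (6/3 − 1) × 0.6292)
   = 1.2584 / 1.6292 = 0.772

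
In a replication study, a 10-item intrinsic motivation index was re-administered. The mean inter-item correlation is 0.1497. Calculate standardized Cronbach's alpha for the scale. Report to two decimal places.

Standardized α = k·r̄ / (1 + (k−1)·r̄) = 10 × 0.1497 / (1 + 9 × 0.1497)
  = 1.4970 / 2.3473 = 0.64

α = 0.64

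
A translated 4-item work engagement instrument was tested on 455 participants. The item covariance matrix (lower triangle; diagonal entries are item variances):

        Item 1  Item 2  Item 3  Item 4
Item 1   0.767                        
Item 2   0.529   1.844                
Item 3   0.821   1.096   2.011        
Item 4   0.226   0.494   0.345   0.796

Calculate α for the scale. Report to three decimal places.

α = 0.753

ΣVar(i) = 0.767 + 1.844 + 2.011 + 0.796 = 5.418
Σ_{i<j} σ_ij = 3.511
σ²_total = 5.418 + 2 × 3.511 = 12.440
α = (k/(k−1))·(1 − ΣVar(i)/σ²_total) = (4/3)·(1 − 5.418/12.440) = 0.753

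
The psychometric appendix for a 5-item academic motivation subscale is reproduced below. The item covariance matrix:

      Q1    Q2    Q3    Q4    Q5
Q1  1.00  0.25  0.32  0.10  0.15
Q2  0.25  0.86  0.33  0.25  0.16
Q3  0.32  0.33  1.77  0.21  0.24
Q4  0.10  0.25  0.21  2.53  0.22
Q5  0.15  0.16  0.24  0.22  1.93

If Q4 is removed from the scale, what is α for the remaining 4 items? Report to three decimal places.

Remaining items: Q1, Q2, Q3, Q5 (k = 4).
Σσ²ᵢ = 1.00 + 0.86 + 1.77 + 1.93 = 5.56
σ²_T = 5.56 + 2 × 1.45 = 8.46
α (item deleted) = (4/3)·(1 − 5.56/8.46) = 0.457

α = 0.457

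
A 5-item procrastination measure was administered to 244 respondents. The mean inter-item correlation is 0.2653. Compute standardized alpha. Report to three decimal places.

Standardized α = k·r̄ / (1 + (k−1)·r̄) = 5 × 0.2653 / (1 + 4 × 0.2653)
  = 1.3265 / 2.0612 = 0.644

α = 0.644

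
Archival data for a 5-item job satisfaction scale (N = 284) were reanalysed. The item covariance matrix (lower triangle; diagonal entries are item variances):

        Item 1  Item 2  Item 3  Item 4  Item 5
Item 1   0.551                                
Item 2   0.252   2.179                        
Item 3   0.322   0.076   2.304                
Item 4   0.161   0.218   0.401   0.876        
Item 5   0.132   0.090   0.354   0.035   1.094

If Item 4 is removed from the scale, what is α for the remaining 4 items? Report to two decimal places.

Remaining items: Item 1, Item 2, Item 3, Item 5 (k = 4).
Σσᵢ² = 0.551 + 2.179 + 2.304 + 1.094 = 6.128
σ²_T = 6.128 + 2 × 1.226 = 8.580
α (item deleted) = (4/3)·(1 − 6.128/8.580) = 0.38

α = 0.38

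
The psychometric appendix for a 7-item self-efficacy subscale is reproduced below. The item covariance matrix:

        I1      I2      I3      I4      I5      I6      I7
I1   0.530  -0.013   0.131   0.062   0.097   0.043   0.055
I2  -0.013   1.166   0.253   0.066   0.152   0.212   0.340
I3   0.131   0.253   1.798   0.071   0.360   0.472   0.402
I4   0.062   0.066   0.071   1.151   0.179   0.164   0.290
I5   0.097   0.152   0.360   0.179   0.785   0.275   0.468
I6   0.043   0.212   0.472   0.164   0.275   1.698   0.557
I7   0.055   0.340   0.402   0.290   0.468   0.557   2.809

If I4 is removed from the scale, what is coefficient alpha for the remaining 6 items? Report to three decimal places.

α = 0.557

Remaining items: I1, I2, I3, I5, I6, I7 (k = 6).
ΣVar(i) = 0.530 + 1.166 + 1.798 + 0.785 + 1.698 + 2.809 = 8.786
σ²_total = 8.786 + 2 × 3.804 = 16.394
α (item deleted) = (6/5)·(1 − 8.786/16.394) = 0.557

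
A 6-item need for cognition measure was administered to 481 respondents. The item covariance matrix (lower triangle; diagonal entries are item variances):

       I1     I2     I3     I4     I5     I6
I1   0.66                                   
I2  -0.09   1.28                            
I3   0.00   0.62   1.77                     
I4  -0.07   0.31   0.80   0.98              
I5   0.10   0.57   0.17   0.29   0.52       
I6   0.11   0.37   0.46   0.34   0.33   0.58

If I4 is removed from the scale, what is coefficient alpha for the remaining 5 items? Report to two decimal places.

Remaining items: I1, I2, I3, I5, I6 (k = 5).
sum of item variances = 0.66 + 1.28 + 1.77 + 0.52 + 0.58 = 4.81
σ²_total = 4.81 + 2 × 2.64 = 10.09
α (item deleted) = (5/4)·(1 − 4.81/10.09) = 0.65

α = 0.65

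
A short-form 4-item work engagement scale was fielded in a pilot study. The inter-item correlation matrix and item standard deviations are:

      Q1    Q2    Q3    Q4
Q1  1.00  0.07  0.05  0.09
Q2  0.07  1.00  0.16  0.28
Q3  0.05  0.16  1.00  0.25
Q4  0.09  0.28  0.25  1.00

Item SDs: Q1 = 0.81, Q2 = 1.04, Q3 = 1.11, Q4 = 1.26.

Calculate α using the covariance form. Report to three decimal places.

Σσ²ᵢ = 0.81² + 1.04² + 1.11² + 1.26² = 4.5574
Covariances σ_ij = r_ij · s_i · s_j:
  σ(Q1,Q2) = 0.07 × 0.81 × 1.04 = 0.0590
  σ(Q1,Q3) = 0.05 × 0.81 × 1.11 = 0.0450
  σ(Q1,Q4) = 0.09 × 0.81 × 1.26 = 0.0919
  σ(Q2,Q3) = 0.16 × 1.04 × 1.11 = 0.1847
  σ(Q2,Q4) = 0.28 × 1.04 × 1.26 = 0.3669
  σ(Q3,Q4) = 0.25 × 1.11 × 1.26 = 0.3497
σ²_T = Σσ²ᵢ + 2·Σσ_ij = 4.5574 + 2 × 1.0972 = 6.7518
α = (4/3)·(1 − 4.5574/6.7518) = 0.433

α = 0.433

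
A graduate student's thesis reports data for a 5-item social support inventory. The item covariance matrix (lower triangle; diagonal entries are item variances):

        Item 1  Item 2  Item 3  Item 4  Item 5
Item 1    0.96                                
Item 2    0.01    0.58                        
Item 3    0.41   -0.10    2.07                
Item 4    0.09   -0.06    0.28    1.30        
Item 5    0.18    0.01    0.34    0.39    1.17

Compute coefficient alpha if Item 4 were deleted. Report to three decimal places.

coefficient alpha = 0.350

Remaining items: Item 1, Item 2, Item 3, Item 5 (k = 4).
ΣVar(i) = 0.96 + 0.58 + 2.07 + 1.17 = 4.78
Var(T) = 4.78 + 2 × 0.85 = 6.48
α (item deleted) = (4/3)·(1 − 4.78/6.48) = 0.350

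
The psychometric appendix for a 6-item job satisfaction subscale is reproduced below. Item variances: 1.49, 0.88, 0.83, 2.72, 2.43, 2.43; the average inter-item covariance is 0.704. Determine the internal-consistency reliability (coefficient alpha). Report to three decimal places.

ΣVar(i) = 1.49 + 0.88 + 0.83 + 2.72 + 2.43 + 2.43 = 10.78
Sum of the 15 distinct covariances = 15 × 0.704 = 10.560
σ²_T = ΣVar(i) + 2·Σcov = 10.78 + 2 × 10.560 = 31.900
α = (6/5)·(1 − 10.78/31.900) = 0.794

α = 0.794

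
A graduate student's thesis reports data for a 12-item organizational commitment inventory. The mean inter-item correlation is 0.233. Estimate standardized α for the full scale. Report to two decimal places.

standardized α = 0.78

Standardized α = k·r̄ / (1 + (k−1)·r̄) = 12 × 0.233 / (1 + 11 × 0.233)
  = 2.7960 / 3.5630 = 0.78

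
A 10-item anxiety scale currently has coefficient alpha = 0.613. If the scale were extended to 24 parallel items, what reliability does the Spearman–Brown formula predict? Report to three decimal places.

predicted reliability = 0.792

Length factor m = 24/10 = 2.4000
α' = m·α / (1 + (m−1)·α)
   = 24/10 × 0.613 / (1 + (24/10 − 1) × 0.613)
   = 1.4712 / 1.8582 = 0.792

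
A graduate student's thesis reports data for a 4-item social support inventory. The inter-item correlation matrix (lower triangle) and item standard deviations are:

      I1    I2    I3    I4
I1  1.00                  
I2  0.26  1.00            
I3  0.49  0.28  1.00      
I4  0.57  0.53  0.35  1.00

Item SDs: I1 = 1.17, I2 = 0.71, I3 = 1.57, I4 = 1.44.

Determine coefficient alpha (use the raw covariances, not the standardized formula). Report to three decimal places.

coefficient alpha = 0.716

Σσ²ᵢ = 1.17² + 0.71² + 1.57² + 1.44² = 6.4115
Covariances σ_ij = r_ij · s_i · s_j:
  σ(I1,I2) = 0.26 × 1.17 × 0.71 = 0.2160
  σ(I1,I3) = 0.49 × 1.17 × 1.57 = 0.9001
  σ(I1,I4) = 0.57 × 1.17 × 1.44 = 0.9603
  σ(I2,I3) = 0.28 × 0.71 × 1.57 = 0.3121
  σ(I2,I4) = 0.53 × 0.71 × 1.44 = 0.5419
  σ(I3,I4) = 0.35 × 1.57 × 1.44 = 0.7913
σ²_T = Σσ²ᵢ + 2·Σσ_ij = 6.4115 + 2 × 3.7217 = 13.8549
α = (4/3)·(1 − 6.4115/13.8549) = 0.716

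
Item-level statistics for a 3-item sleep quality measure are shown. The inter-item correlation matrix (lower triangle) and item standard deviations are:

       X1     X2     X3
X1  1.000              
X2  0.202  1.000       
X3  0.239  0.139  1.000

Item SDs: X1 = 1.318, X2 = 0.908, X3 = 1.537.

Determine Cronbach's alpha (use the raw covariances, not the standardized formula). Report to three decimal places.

Σσ²ᵢ = 1.318² + 0.908² + 1.537² = 4.9240
Covariances σ_ij = r_ij · s_i · s_j:
  σ(X1,X2) = 0.202 × 1.318 × 0.908 = 0.2417
  σ(X1,X3) = 0.239 × 1.318 × 1.537 = 0.4842
  σ(X2,X3) = 0.139 × 0.908 × 1.537 = 0.1940
σ²_T = Σσ²ᵢ + 2·Σσ_ij = 4.9240 + 2 × 0.9199 = 6.7638
α = (3/2)·(1 − 4.9240/6.7638) = 0.408

Cronbach's alpha = 0.408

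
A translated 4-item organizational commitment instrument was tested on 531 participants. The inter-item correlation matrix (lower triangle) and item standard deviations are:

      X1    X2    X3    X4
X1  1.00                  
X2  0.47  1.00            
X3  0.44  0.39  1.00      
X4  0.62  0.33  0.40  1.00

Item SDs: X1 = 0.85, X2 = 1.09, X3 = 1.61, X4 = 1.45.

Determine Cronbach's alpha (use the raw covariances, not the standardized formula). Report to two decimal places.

Cronbach's alpha = 0.73

Σσ²ᵢ = 0.85² + 1.09² + 1.61² + 1.45² = 6.6052
Covariances σ_ij = r_ij · s_i · s_j:
  σ(X1,X2) = 0.47 × 0.85 × 1.09 = 0.4355
  σ(X1,X3) = 0.44 × 0.85 × 1.61 = 0.6021
  σ(X1,X4) = 0.62 × 0.85 × 1.45 = 0.7641
  σ(X2,X3) = 0.39 × 1.09 × 1.61 = 0.6844
  σ(X2,X4) = 0.33 × 1.09 × 1.45 = 0.5216
  σ(X3,X4) = 0.40 × 1.61 × 1.45 = 0.9338
σ²_T = Σσ²ᵢ + 2·Σσ_ij = 6.6052 + 2 × 3.9415 = 14.4882
α = (4/3)·(1 − 6.6052/14.4882) = 0.73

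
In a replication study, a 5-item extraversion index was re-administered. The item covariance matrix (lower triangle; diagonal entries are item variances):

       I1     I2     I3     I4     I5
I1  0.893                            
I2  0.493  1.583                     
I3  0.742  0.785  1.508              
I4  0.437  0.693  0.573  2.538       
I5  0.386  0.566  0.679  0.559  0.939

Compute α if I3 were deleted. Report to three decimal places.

Remaining items: I1, I2, I4, I5 (k = 4).
Σσ²ᵢ = 0.893 + 1.583 + 2.538 + 0.939 = 5.953
total variance = 5.953 + 2 × 3.134 = 12.221
α (item deleted) = (4/3)·(1 − 5.953/12.221) = 0.684

α = 0.684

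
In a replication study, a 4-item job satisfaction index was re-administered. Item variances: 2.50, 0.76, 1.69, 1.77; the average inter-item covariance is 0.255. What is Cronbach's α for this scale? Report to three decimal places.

α = 0.417

Σσᵢ² = 2.50 + 0.76 + 1.69 + 1.77 = 6.72
Sum of the 6 distinct covariances = 6 × 0.255 = 1.530
σ²_T = Σσᵢ² + 2·Σcov = 6.72 + 2 × 1.530 = 9.780
α = (4/3)·(1 − 6.72/9.780) = 0.417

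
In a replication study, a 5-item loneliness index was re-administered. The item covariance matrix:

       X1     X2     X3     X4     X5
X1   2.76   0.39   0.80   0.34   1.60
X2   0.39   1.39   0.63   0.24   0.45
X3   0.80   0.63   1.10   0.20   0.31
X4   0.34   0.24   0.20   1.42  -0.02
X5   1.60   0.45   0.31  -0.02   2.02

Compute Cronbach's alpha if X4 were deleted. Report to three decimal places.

Remaining items: X1, X2, X3, X5 (k = 4).
Σσ²ᵢ = 2.76 + 1.39 + 1.10 + 2.02 = 7.27
σ²_T = 7.27 + 2 × 4.18 = 15.63
α (item deleted) = (4/3)·(1 − 7.27/15.63) = 0.713

α = 0.713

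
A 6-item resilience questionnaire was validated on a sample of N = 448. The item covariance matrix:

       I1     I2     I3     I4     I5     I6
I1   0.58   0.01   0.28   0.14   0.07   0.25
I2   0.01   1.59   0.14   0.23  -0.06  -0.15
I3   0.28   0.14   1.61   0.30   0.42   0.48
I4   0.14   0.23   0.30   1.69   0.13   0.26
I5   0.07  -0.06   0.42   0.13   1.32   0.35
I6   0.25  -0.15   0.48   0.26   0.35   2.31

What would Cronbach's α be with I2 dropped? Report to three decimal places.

Remaining items: I1, I3, I4, I5, I6 (k = 5).
Σσᵢ² = 0.58 + 1.61 + 1.69 + 1.32 + 2.31 = 7.51
total variance = 7.51 + 2 × 2.68 = 12.87
α (item deleted) = (5/4)·(1 − 7.51/12.87) = 0.521

Cronbach's α = 0.521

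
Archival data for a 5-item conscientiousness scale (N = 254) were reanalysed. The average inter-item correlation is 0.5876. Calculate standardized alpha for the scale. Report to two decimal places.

α = 0.88

Standardized α = k·r̄ / (1 + (k−1)·r̄) = 5 × 0.5876 / (1 + 4 × 0.5876)
  = 2.9380 / 3.3504 = 0.88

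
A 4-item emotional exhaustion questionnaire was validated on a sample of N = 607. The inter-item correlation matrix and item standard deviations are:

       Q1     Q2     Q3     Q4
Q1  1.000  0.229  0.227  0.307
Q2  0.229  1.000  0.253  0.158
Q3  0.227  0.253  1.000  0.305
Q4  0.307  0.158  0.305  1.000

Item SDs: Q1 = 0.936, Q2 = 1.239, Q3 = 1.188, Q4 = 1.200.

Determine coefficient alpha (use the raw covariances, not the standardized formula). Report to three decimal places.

α = 0.560

Σσ²ᵢ = 0.936² + 1.239² + 1.188² + 1.200² = 5.2626
Covariances σ_ij = r_ij · s_i · s_j:
  σ(Q1,Q2) = 0.229 × 0.936 × 1.239 = 0.2656
  σ(Q1,Q3) = 0.227 × 0.936 × 1.188 = 0.2524
  σ(Q1,Q4) = 0.307 × 0.936 × 1.200 = 0.3448
  σ(Q2,Q3) = 0.253 × 1.239 × 1.188 = 0.3724
  σ(Q2,Q4) = 0.158 × 1.239 × 1.200 = 0.2349
  σ(Q3,Q4) = 0.305 × 1.188 × 1.200 = 0.4348
σ²_T = Σσ²ᵢ + 2·Σσ_ij = 5.2626 + 2 × 1.9049 = 9.0724
α = (4/3)·(1 − 5.2626/9.0724) = 0.560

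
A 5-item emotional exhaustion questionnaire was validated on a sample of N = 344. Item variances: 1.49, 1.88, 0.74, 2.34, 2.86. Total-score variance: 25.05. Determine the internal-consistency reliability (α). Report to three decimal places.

sum of item variances = 1.49 + 1.88 + 0.74 + 2.34 + 2.86 = 9.31
α = (k/(k−1))·(1 − sum of item variances/σ²_T) = (5/4)·(1 − 9.31/25.05) = 0.785

α = 0.785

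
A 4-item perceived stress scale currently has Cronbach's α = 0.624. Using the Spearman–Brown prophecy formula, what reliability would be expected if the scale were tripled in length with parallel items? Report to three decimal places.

predicted reliability = 0.833

Length factor m = 3
α' = m·α / (1 + (m−1)·α)
   = 3 × 0.624 / (1 + (3 − 1) × 0.624)
   = 1.8720 / 2.2480 = 0.833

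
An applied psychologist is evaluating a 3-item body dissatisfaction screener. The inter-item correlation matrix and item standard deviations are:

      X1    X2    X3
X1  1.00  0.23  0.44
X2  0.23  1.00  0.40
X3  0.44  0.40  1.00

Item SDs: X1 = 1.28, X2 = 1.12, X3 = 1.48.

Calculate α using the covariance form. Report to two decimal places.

α = 0.63

Σσ²ᵢ = 1.28² + 1.12² + 1.48² = 5.0832
Covariances σ_ij = r_ij · s_i · s_j:
  σ(X1,X2) = 0.23 × 1.28 × 1.12 = 0.3297
  σ(X1,X3) = 0.44 × 1.28 × 1.48 = 0.8335
  σ(X2,X3) = 0.40 × 1.12 × 1.48 = 0.6630
σ²_T = Σσ²ᵢ + 2·Σσ_ij = 5.0832 + 2 × 1.8262 = 8.7356
α = (3/2)·(1 − 5.0832/8.7356) = 0.63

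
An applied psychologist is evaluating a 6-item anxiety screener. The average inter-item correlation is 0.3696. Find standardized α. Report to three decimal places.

standardized α = 0.779

Standardized α = k·r̄ / (1 + (k−1)·r̄) = 6 × 0.3696 / (1 + 5 × 0.3696)
  = 2.2176 / 2.8480 = 0.779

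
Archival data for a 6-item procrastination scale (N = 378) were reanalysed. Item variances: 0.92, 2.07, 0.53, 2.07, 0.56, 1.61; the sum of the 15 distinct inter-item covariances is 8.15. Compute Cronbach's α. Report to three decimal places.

α = 0.813

Σσ²ᵢ = 0.92 + 2.07 + 0.53 + 2.07 + 0.56 + 1.61 = 7.76
Sum of distinct covariances = 8.15
Var(T) = Σσ²ᵢ + 2·Σcov = 7.76 + 2 × 8.15 = 24.06
α = (6/5)·(1 − 7.76/24.06) = 0.813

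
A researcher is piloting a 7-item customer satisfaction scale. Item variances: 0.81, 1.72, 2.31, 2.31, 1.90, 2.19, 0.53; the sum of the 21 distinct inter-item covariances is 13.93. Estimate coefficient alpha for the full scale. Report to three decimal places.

sum of item variances = 0.81 + 1.72 + 2.31 + 2.31 + 1.90 + 2.19 + 0.53 = 11.77
Sum of distinct covariances = 13.93
σ²_T = sum of item variances + 2·Σcov = 11.77 + 2 × 13.93 = 39.63
α = (7/6)·(1 − 11.77/39.63) = 0.820

α = 0.820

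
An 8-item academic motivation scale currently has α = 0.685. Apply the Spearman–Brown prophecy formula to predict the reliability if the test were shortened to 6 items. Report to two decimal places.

Length factor m = 6/8 = 0.7500
α' = m·α / (1 − (1−m)·α)
   = 6/8 × 0.685 / (1 − (1 − 6/8) × 0.685)
   = 0.5138 / 0.8287 = 0.62

predicted reliability = 0.62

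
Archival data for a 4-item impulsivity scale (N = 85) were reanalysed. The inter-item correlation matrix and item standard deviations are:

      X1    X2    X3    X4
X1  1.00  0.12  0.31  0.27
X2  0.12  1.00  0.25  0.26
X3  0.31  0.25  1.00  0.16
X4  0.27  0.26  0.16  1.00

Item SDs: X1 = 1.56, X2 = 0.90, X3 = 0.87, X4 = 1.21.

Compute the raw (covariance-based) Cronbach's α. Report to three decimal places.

Cronbach's α = 0.520

Σσ²ᵢ = 1.56² + 0.90² + 0.87² + 1.21² = 5.4646
Covariances σ_ij = r_ij · s_i · s_j:
  σ(X1,X2) = 0.12 × 1.56 × 0.90 = 0.1685
  σ(X1,X3) = 0.31 × 1.56 × 0.87 = 0.4207
  σ(X1,X4) = 0.27 × 1.56 × 1.21 = 0.5097
  σ(X2,X3) = 0.25 × 0.90 × 0.87 = 0.1958
  σ(X2,X4) = 0.26 × 0.90 × 1.21 = 0.2831
  σ(X3,X4) = 0.16 × 0.87 × 1.21 = 0.1684
σ²_T = Σσ²ᵢ + 2·Σσ_ij = 5.4646 + 2 × 1.7462 = 8.9570
α = (4/3)·(1 − 5.4646/8.9570) = 0.520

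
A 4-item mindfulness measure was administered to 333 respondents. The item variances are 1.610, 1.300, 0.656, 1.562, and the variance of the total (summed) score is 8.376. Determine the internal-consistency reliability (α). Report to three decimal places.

α = 0.517

sum of item variances = 1.610 + 1.300 + 0.656 + 1.562 = 5.128
α = (k/(k−1))·(1 − sum of item variances/Var(T)) = (4/3)·(1 − 5.128/8.376) = 0.517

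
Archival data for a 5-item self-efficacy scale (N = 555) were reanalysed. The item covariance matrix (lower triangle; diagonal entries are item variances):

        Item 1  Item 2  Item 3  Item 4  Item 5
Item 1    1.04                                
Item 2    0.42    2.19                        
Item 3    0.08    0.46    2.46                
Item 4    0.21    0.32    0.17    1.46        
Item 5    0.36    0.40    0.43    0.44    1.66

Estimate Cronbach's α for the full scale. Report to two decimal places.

Cronbach's α = 0.53

sum of item variances = 1.04 + 2.19 + 2.46 + 1.46 + 1.66 = 8.81
Σ_{i<j} σ_ij = 3.29
Var(T) = 8.81 + 2 × 3.29 = 15.39
α = (k/(k−1))·(1 − sum of item variances/Var(T)) = (5/4)·(1 − 8.81/15.39) = 0.53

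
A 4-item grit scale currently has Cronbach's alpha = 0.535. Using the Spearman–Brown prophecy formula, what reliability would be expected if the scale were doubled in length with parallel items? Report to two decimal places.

predicted reliability = 0.70

Length factor m = 2
α' = m·α / (1 + (m−1)·α)
   = 2 × 0.535 / (1 + (2 − 1) × 0.535)
   = 1.0700 / 1.5350 = 0.70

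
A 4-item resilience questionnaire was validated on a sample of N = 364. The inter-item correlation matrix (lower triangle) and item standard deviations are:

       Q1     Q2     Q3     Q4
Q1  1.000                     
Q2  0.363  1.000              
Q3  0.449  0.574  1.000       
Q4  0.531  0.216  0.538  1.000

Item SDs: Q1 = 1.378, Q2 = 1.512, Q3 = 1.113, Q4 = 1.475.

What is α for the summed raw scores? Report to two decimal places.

Σσ²ᵢ = 1.378² + 1.512² + 1.113² + 1.475² = 7.5994
Covariances σ_ij = r_ij · s_i · s_j:
  σ(Q1,Q2) = 0.363 × 1.378 × 1.512 = 0.7563
  σ(Q1,Q3) = 0.449 × 1.378 × 1.113 = 0.6886
  σ(Q1,Q4) = 0.531 × 1.378 × 1.475 = 1.0793
  σ(Q2,Q3) = 0.574 × 1.512 × 1.113 = 0.9660
  σ(Q2,Q4) = 0.216 × 1.512 × 1.475 = 0.4817
  σ(Q3,Q4) = 0.538 × 1.113 × 1.475 = 0.8832
σ²_T = Σσ²ᵢ + 2·Σσ_ij = 7.5994 + 2 × 4.8551 = 17.3096
α = (4/3)·(1 − 7.5994/17.3096) = 0.75

α = 0.75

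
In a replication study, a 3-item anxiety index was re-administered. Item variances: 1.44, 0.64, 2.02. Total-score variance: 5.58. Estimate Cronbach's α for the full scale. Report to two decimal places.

Σσ²ᵢ = 1.44 + 0.64 + 2.02 = 4.10
α = (k/(k−1))·(1 − Σσ²ᵢ/Var(T)) = (3/2)·(1 − 4.10/5.58) = 0.40

α = 0.40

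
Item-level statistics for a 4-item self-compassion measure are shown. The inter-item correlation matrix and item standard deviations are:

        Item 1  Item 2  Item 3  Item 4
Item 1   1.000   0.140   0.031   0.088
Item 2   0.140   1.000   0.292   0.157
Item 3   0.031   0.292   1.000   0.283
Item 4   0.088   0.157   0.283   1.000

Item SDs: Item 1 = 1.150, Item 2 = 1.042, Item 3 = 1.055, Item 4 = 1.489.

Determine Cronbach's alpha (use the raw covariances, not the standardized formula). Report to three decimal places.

Σσ²ᵢ = 1.150² + 1.042² + 1.055² + 1.489² = 5.7384
Covariances σ_ij = r_ij · s_i · s_j:
  σ(Item 1,Item 2) = 0.140 × 1.150 × 1.042 = 0.1678
  σ(Item 1,Item 3) = 0.031 × 1.150 × 1.055 = 0.0376
  σ(Item 1,Item 4) = 0.088 × 1.150 × 1.489 = 0.1507
  σ(Item 2,Item 3) = 0.292 × 1.042 × 1.055 = 0.3210
  σ(Item 2,Item 4) = 0.157 × 1.042 × 1.489 = 0.2436
  σ(Item 3,Item 4) = 0.283 × 1.055 × 1.489 = 0.4446
σ²_T = Σσ²ᵢ + 2·Σσ_ij = 5.7384 + 2 × 1.3653 = 8.4690
α = (4/3)·(1 − 5.7384/8.4690) = 0.430

α = 0.430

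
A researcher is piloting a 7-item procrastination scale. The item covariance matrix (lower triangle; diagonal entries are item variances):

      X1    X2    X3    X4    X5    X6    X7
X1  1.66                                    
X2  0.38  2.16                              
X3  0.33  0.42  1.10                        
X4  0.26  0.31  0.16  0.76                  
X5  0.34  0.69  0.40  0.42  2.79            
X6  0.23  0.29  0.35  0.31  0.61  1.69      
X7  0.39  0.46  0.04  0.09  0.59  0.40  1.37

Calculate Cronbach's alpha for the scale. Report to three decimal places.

α = 0.658

Σσᵢ² = 1.66 + 2.16 + 1.10 + 0.76 + 2.79 + 1.69 + 1.37 = 11.53
Σ_{i<j} σ_ij = 7.47
total variance = 11.53 + 2 × 7.47 = 26.47
α = (k/(k−1))·(1 − Σσᵢ²/total variance) = (7/6)·(1 − 11.53/26.47) = 0.658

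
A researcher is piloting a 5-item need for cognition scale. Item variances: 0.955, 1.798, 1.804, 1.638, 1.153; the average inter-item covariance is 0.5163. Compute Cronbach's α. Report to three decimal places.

ΣVar(i) = 0.955 + 1.798 + 1.804 + 1.638 + 1.153 = 7.348
Sum of the 10 distinct covariances = 10 × 0.5163 = 5.1630
σ²_total = ΣVar(i) + 2·Σcov = 7.348 + 2 × 5.1630 = 17.6740
α = (5/4)·(1 − 7.348/17.6740) = 0.730

α = 0.730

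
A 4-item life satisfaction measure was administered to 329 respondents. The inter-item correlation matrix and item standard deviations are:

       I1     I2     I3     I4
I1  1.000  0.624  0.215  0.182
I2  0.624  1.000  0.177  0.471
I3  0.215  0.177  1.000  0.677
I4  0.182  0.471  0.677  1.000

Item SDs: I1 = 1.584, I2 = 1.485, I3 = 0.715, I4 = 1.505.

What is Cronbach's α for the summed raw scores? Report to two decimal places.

Cronbach's α = 0.70

Σσ²ᵢ = 1.584² + 1.485² + 0.715² + 1.505² = 7.4905
Covariances σ_ij = r_ij · s_i · s_j:
  σ(I1,I2) = 0.624 × 1.584 × 1.485 = 1.4678
  σ(I1,I3) = 0.215 × 1.584 × 0.715 = 0.2435
  σ(I1,I4) = 0.182 × 1.584 × 1.505 = 0.4339
  σ(I2,I3) = 0.177 × 1.485 × 0.715 = 0.1879
  σ(I2,I4) = 0.471 × 1.485 × 1.505 = 1.0526
  σ(I3,I4) = 0.677 × 0.715 × 1.505 = 0.7285
σ²_T = Σσ²ᵢ + 2·Σσ_ij = 7.4905 + 2 × 4.1142 = 15.7189
α = (4/3)·(1 − 7.4905/15.7189) = 0.70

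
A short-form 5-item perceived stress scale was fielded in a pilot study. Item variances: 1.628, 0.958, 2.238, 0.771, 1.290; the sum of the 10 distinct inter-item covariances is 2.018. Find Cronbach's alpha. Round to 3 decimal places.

Σσ²ᵢ = 1.628 + 0.958 + 2.238 + 0.771 + 1.290 = 6.885
Sum of distinct covariances = 2.018
σ²_T = Σσ²ᵢ + 2·Σcov = 6.885 + 2 × 2.018 = 10.921
α = (5/4)·(1 − 6.885/10.921) = 0.462

Cronbach's alpha = 0.462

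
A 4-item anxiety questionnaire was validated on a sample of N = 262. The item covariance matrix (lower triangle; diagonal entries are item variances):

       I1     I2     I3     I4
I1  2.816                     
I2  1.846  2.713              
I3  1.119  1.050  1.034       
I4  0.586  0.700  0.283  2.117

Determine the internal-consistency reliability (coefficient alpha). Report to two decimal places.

sum of item variances = 2.816 + 2.713 + 1.034 + 2.117 = 8.680
Sum of off-diagonal covariances = 5.584
σ²_total = 8.680 + 2 × 5.584 = 19.848
α = (k/(k−1))·(1 − sum of item variances/σ²_total) = (4/3)·(1 − 8.680/19.848) = 0.75

α = 0.75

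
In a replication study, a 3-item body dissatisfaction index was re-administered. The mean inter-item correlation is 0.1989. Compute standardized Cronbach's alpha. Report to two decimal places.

standardized Cronbach's alpha = 0.43

Standardized α = k·r̄ / (1 + (k−1)·r̄) = 3 × 0.1989 / (1 + 2 × 0.1989)
  = 0.5967 / 1.3978 = 0.43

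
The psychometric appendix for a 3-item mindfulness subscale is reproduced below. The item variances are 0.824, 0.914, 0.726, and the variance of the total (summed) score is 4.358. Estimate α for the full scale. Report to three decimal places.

α = 0.652

sum of item variances = 0.824 + 0.914 + 0.726 = 2.464
α = (k/(k−1))·(1 − sum of item variances/total variance) = (3/2)·(1 − 2.464/4.358) = 0.652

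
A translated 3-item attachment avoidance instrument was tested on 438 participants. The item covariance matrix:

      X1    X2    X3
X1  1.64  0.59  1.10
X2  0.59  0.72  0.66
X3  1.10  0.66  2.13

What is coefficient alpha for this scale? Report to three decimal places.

sum of item variances = 1.64 + 0.72 + 2.13 = 4.49
Sum of off-diagonal covariances = 2.35
σ²_T = 4.49 + 2 × 2.35 = 9.19
α = (k/(k−1))·(1 − sum of item variances/σ²_T) = (3/2)·(1 − 4.49/9.19) = 0.767

coefficient alpha = 0.767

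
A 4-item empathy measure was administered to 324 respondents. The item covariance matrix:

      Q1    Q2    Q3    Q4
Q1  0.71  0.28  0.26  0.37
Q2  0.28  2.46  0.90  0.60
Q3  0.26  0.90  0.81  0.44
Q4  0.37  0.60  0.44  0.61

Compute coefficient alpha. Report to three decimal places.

α = 0.739

Σσ²ᵢ = 0.71 + 2.46 + 0.81 + 0.61 = 4.59
Σ_{i<j} σ_ij = 2.85
Var(T) = 4.59 + 2 × 2.85 = 10.29
α = (k/(k−1))·(1 − Σσ²ᵢ/Var(T)) = (4/3)·(1 − 4.59/10.29) = 0.739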